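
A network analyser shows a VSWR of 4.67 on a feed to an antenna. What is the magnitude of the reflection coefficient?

|Γ| = (S − 1)/(S + 1) = (4.67 − 1)/(4.67 + 1) = 3.67/5.67

|Γ| ≈ 0.647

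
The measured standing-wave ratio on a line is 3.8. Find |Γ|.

|Γ| ≈ 0.583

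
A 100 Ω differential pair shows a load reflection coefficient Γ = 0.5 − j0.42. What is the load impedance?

Z_L = Z_0·(1 + Γ)/(1 − Γ) = 100·(1.5 − j0.42)/(0.5 + j0.42)

Z_L ≈ 135 − j197 Ω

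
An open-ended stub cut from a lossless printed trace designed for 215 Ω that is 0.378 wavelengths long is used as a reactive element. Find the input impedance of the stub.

βl = 2π × 0.378 = 136°
tan(βl) = -0.963
For an open-ended stub, Z_in = −jZ_0·cot(βl) = −jZ_0/tan(βl)

Z_in ≈ +j223 Ω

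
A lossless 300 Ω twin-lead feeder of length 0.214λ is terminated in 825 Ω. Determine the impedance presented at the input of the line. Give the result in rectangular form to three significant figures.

βl = 2π × 0.214 = 77°
tan(βl) = tan(77°) = 4.35
Z_in = Z_0·(Z_L + jZ_0·tanβl)/(Z_0 + jZ_L·tanβl)
     = 300·(825 + j1300)/(300 + j3580)

Z_in ≈ 114 − j59.5 Ω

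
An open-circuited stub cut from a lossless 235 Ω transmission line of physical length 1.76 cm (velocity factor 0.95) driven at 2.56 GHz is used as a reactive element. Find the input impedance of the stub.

λ = v/f = 0.95·c / 2.56 GHz = 0.111 m
βl = 2π·l/λ = 2π × 0.158 = 56.9°
tan(βl) = 1.53
For an open-circuited stub, Z_in = −jZ_0·cot(βl) = −jZ_0/tan(βl)

Z_in ≈ −j153 Ω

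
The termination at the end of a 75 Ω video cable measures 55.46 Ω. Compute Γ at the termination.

Γ = -0.15

Γ = (Z_L − Z_0)/(Z_L + Z_0) = (55.46 − 75)/(55.46 + 75) = -19.54/130.5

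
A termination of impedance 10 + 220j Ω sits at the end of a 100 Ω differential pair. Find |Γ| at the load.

|Γ| ≈ 0.966

Γ = (Z_L − Z_0)/(Z_L + Z_0) = (-90 + j220)/(110 + j220)
|Γ| = 238/246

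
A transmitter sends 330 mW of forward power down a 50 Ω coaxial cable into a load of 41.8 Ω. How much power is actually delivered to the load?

P_delivered ≈ 327 mW

Γ = (41.8 − 50)/(41.8 + 50) = -0.0893
|Γ|² = 0.00798
P_refl = |Γ|²·P_inc = 2.63 mW, P_del = (1 − |Γ|²)·P_inc = 327 mW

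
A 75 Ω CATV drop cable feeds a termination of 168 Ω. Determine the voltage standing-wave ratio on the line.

VSWR ≈ 2.24

For a purely resistive load, VSWR = R_L/Z_0 or Z_0/R_L (whichever > 1) = 168/75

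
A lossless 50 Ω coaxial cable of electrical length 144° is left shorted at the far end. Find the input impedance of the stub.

tan(βl) = -0.727
For a shorted stub, Z_in = jZ_0·tan(βl)

Z_in ≈ −j36.3 Ω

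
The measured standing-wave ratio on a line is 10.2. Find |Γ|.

|Γ| = (S − 1)/(S + 1) = (10.2 − 1)/(10.2 + 1) = 9.2/11.2

|Γ| ≈ 0.821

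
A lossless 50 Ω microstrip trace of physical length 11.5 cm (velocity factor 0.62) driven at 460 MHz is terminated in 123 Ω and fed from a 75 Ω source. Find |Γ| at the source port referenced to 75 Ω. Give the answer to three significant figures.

|Γ| ≈ 0.566

λ = v/f = 0.62·c / 460 MHz = 0.404 m
βl = 2π·l/λ = 2π × 0.284 = 102°
tan(βl) = -4.55
Z_in = Z_0·(Z_L + jZ_0·tanβl)/(Z_0 + jZ_L·tanβl) = 21.1 + j9.09 Ω
Γ_s = (Z_in − Z_s)/(Z_in + Z_s) = (-53.9 + j9.09)/(96.1 + j9.09), |Γ_s| = 0.566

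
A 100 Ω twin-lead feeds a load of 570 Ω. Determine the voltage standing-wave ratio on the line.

Γ = (570 − 100)/(570 + 100) = 0.701
VSWR = (1 + 0.701)/(1 − 0.701)

VSWR ≈ 5.7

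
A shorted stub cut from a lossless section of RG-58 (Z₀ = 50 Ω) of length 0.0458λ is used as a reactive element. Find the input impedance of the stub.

βl = 2π × 0.0458 = 16.5°
tan(βl) = 0.296
For a shorted stub, Z_in = jZ_0·tan(βl)

Z_in ≈ +j14.8 Ω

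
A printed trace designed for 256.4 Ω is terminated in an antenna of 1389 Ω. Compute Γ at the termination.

Γ = (Z_L − Z_0)/(Z_L + Z_0) = (1389 − 256.4)/(1389 + 256.4) = 1133/1645

Γ = 0.688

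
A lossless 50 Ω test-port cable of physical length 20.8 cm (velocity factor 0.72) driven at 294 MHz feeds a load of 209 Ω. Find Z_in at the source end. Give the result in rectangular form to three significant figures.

λ = v/f = 0.72·c / 294 MHz = 0.735 m
βl = 2π·l/λ = 2π × 0.283 = 102°
tan(βl) = tan(102°) = -4.74
Z_in = Z_0·(Z_L + jZ_0·tanβl)/(Z_0 + jZ_L·tanβl)
     = 50·(209 − j237)/(50 − j990)

Z_in ≈ 12.5 + j9.93 Ω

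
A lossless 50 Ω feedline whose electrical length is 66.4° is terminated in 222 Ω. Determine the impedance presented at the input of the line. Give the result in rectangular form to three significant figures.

Z_in ≈ 13.3 − j20.5 Ω

tan(βl) = tan(66.4°) = 2.29
Z_in = Z_0·(Z_L + jZ_0·tanβl)/(Z_0 + jZ_L·tanβl)
     = 50·(222 + j114)/(50 + j508)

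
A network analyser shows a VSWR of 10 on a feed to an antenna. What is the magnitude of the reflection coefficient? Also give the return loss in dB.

|Γ| ≈ 0.818; return loss ≈ 1.74 dB

|Γ| = (S − 1)/(S + 1) = (10 − 1)/(10 + 1) = 9/11
RL = −20·log₁₀|Γ| = −20·log₁₀(0.818)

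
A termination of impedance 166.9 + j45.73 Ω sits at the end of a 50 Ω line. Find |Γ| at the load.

|Γ| ≈ 0.566

Γ = (Z_L − Z_0)/(Z_L + Z_0) = (116.9 + j45.73)/(216.9 + j45.73)
|Γ| = 126/222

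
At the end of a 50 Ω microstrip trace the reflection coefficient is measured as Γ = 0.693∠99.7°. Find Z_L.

Z_L = Z_0·(1 + Γ)/(1 − Γ) = 50·(0.883 + j0.683)/(1.12 − j0.683)

Z_L ≈ 15.2 + j39.9 Ω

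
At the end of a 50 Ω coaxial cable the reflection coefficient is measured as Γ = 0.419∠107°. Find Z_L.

Z_L ≈ 29 + j28.2 Ω

Z_L = Z_0·(1 + Γ)/(1 − Γ) = 50·(0.877 + j0.401)/(1.12 − j0.401)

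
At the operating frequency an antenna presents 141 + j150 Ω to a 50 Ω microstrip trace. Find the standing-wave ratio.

Γ = (Z_L − Z_0)/(Z_L + Z_0) = (91 + j150)/(191 + j150)
|Γ| = 175/243 = 0.722
VSWR = (1 + |Γ|)/(1 − |Γ|) = 1.72/0.278

VSWR ≈ 6.2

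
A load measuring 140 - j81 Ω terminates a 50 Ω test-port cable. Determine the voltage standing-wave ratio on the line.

Γ = (Z_L − Z_0)/(Z_L + Z_0) = (90 − j81)/(190 − j81)
|Γ| = 121/207 = 0.586
VSWR = (1 + |Γ|)/(1 − |Γ|) = 1.59/0.414

VSWR ≈ 3.83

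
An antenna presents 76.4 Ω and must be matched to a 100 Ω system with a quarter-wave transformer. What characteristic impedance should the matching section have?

Z_qwt ≈ 87.4 Ω

Z_qwt = √(Z_0·R_L) = √(100 × 76.4) = √7640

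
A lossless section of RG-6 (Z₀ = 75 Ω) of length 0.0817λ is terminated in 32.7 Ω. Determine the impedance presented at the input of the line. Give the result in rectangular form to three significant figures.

Z_in ≈ 40.6 + j32.3 Ω

βl = 2π × 0.0817 = 29.4°
tan(βl) = tan(29.4°) = 0.564
Z_in = Z_0·(Z_L + jZ_0·tanβl)/(Z_0 + jZ_L·tanβl)
     = 75·(32.7 + j42.3)/(75 + j18.4)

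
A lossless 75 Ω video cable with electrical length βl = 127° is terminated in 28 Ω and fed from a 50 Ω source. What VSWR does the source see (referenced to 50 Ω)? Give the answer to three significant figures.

VSWR ≈ 3.26

tan(βl) = -1.33
Z_in = Z_0·(Z_L + jZ_0·tanβl)/(Z_0 + jZ_L·tanβl) = 62.1 − j68.8 Ω
Γ_s = (Z_in − Z_s)/(Z_in + Z_s) = (12.1 − j68.8)/(112 − j68.8), |Γ_s| = 0.531
VSWR = (1 + |Γ_s|)/(1 − |Γ_s|)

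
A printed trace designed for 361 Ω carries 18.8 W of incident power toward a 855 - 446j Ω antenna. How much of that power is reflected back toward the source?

P_reflected ≈ 4.96 W

|Γ| = |(494 − j446)/(1216 − j446)| = 0.514
|Γ|² = 0.264
P_refl = |Γ|²·P_inc = 4.96 W, P_del = (1 − |Γ|²)·P_inc = 13.8 W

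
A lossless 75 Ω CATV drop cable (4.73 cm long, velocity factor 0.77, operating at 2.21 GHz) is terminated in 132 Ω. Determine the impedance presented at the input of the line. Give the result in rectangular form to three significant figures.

λ = v/f = 0.77·c / 2.21 GHz = 0.105 m
βl = 2π·l/λ = 2π × 0.453 = 163°
tan(βl) = tan(163°) = -0.307
Z_in = Z_0·(Z_L + jZ_0·tanβl)/(Z_0 + jZ_L·tanβl)
     = 75·(132 − j23.1)/(75 − j40.6)

Z_in ≈ 112 + j37.4 Ω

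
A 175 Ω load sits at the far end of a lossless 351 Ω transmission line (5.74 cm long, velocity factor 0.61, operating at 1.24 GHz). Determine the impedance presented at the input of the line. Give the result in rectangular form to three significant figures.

Z_in ≈ 254 − j188 Ω

λ = v/f = 0.61·c / 1.24 GHz = 0.148 m
βl = 2π·l/λ = 2π × 0.389 = 140°
tan(βl) = tan(140°) = -0.839
Z_in = Z_0·(Z_L + jZ_0·tanβl)/(Z_0 + jZ_L·tanβl)
     = 351·(175 − j294)/(351 − j147)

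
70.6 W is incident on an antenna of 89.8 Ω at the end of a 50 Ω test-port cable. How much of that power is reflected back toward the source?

P_reflected ≈ 5.72 W

Γ = (89.8 − 50)/(89.8 + 50) = 0.285
|Γ|² = 0.081
P_refl = |Γ|²·P_inc = 5.72 W, P_del = (1 − |Γ|²)·P_inc = 64.9 W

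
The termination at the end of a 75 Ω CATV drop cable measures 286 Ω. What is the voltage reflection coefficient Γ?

Γ = 0.584

Γ = (Z_L − Z_0)/(Z_L + Z_0) = (286 − 75)/(286 + 75) = 211/361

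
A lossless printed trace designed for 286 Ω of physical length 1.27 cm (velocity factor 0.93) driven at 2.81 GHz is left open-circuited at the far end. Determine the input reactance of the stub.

X_in ≈ -276 Ω (capacitive)

λ = v/f = 0.93·c / 2.81 GHz = 0.0993 m
βl = 2π·l/λ = 2π × 0.128 = 46°
tan(βl) = 1.04
For an open-circuited stub, Z_in = −jZ_0·cot(βl) = −jZ_0/tan(βl)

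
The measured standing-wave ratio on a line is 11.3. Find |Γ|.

|Γ| ≈ 0.837

|Γ| = (S − 1)/(S + 1) = (11.3 − 1)/(11.3 + 1) = 10.3/12.3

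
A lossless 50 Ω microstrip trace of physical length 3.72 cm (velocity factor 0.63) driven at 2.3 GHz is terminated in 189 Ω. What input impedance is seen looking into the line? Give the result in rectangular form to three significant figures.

λ = v/f = 0.63·c / 2.3 GHz = 0.0822 m
βl = 2π·l/λ = 2π × 0.453 = 163°
tan(βl) = tan(163°) = -0.306
Z_in = Z_0·(Z_L + jZ_0·tanβl)/(Z_0 + jZ_L·tanβl)
     = 50·(189 − j15.3)/(50 − j57.9)

Z_in ≈ 88.3 + j87 Ω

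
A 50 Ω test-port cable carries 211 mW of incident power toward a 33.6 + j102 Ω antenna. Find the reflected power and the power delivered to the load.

P_reflected ≈ 129 mW; P_delivered ≈ 81.5 mW

|Γ| = |(-16.4 + j102)/(83.6 + j102)| = 0.783
|Γ|² = 0.614
P_refl = |Γ|²·P_inc = 129 mW, P_del = (1 − |Γ|²)·P_inc = 81.5 mW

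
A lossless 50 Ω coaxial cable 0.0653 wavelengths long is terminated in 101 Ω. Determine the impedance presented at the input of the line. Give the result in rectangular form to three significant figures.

βl = 2π × 0.0653 = 23.5°
tan(βl) = tan(23.5°) = 0.435
Z_in = Z_0·(Z_L + jZ_0·tanβl)/(Z_0 + jZ_L·tanβl)
     = 50·(101 + j21.7)/(50 + j43.9)

Z_in ≈ 67.8 − j37.8 Ω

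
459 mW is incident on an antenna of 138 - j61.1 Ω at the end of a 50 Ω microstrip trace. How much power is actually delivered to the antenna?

P_delivered ≈ 324 mW

|Γ| = |(88 − j61.1)/(188 − j61.1)| = 0.542
|Γ|² = 0.294
P_refl = |Γ|²·P_inc = 135 mW, P_del = (1 − |Γ|²)·P_inc = 324 mW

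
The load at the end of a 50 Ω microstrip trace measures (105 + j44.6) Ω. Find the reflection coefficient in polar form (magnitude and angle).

Γ ≈ 0.439 ∠ 23°

Γ = (Z_L − Z_0)/(Z_L + Z_0) = (55 + j44.6)/(155 + j44.6)
|Γ| = 70.8/161 = 0.439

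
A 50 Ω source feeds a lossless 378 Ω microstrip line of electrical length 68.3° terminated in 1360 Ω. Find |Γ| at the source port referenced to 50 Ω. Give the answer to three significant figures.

tan(βl) = 2.51
Z_in = Z_0·(Z_L + jZ_0·tanβl)/(Z_0 + jZ_L·tanβl) = 120 − j137 Ω
Γ_s = (Z_in − Z_s)/(Z_in + Z_s) = (70.2 − j137)/(170 − j137), |Γ_s| = 0.705

|Γ| ≈ 0.705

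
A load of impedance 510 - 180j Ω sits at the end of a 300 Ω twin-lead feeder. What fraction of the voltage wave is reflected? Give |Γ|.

|Γ| ≈ 0.333

Γ = (Z_L − Z_0)/(Z_L + Z_0) = (210 − j180)/(810 − j180)
|Γ| = 277/830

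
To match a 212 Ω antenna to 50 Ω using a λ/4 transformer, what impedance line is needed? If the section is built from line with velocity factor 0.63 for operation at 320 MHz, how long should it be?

Z_qwt = √(Z_0·R_L) = √(50 × 212) = √10600
λ = 0.63·c/f = 0.591 m, so l = λ/4 = 0.148 m

Z_qwt ≈ 103 Ω; length ≈ 14.8 cm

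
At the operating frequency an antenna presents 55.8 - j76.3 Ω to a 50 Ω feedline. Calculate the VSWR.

Γ = (Z_L − Z_0)/(Z_L + Z_0) = (5.8 − j76.3)/(105.8 − j76.3)
|Γ| = 76.5/130 = 0.587
VSWR = (1 + |Γ|)/(1 − |Γ|) = 1.59/0.413

VSWR ≈ 3.84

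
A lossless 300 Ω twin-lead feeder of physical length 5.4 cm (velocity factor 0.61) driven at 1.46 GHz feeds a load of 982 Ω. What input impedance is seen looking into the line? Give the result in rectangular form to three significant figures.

Z_in ≈ 361 + j409 Ω

λ = v/f = 0.61·c / 1.46 GHz = 0.125 m
βl = 2π·l/λ = 2π × 0.431 = 155°
tan(βl) = tan(155°) = -0.464
Z_in = Z_0·(Z_L + jZ_0·tanβl)/(Z_0 + jZ_L·tanβl)
     = 300·(982 − j139)/(300 − j456)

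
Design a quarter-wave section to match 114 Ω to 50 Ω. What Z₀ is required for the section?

Z_qwt ≈ 75.5 Ω

Z_qwt = √(Z_0·R_L) = √(50 × 114) = √5700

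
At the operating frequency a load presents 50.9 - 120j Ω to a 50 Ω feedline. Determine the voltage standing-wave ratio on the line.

Γ = (Z_L − Z_0)/(Z_L + Z_0) = (0.9 − j120)/(100.9 − j120)
|Γ| = 120/157 = 0.765
VSWR = (1 + |Γ|)/(1 − |Γ|) = 1.77/0.235

VSWR ≈ 7.53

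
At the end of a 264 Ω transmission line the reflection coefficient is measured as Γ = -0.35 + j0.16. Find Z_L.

Z_L ≈ 122 + j45.7 Ω

Z_L = Z_0·(1 + Γ)/(1 − Γ) = 264·(0.65 + j0.16)/(1.35 − j0.16)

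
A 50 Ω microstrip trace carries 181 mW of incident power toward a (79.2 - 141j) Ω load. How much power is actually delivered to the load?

|Γ| = |(29.2 − j141)/(129.2 − j141)| = 0.753
|Γ|² = 0.567
P_refl = |Γ|²·P_inc = 103 mW, P_del = (1 − |Γ|²)·P_inc = 78.4 mW

P_delivered ≈ 78.4 mW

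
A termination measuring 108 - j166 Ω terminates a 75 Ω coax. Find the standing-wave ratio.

VSWR ≈ 5.35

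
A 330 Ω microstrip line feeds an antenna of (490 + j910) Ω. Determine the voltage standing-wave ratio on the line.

Γ = (Z_L − Z_0)/(Z_L + Z_0) = (160 + j910)/(820 + j910)
|Γ| = 924/1220 = 0.754
VSWR = (1 + |Γ|)/(1 − |Γ|) = 1.75/0.246

VSWR ≈ 7.14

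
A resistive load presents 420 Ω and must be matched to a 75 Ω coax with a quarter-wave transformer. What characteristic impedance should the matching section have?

Z_qwt ≈ 177 Ω

Z_qwt = √(Z_0·R_L) = √(75 × 420) = √31500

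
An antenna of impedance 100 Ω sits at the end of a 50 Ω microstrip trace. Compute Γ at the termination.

Γ = (Z_L − Z_0)/(Z_L + Z_0) = (100 − 50)/(100 + 50) = 50/150

Γ = 0.333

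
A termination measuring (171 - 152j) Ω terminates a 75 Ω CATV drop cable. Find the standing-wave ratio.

VSWR ≈ 4.29

Γ = (Z_L − Z_0)/(Z_L + Z_0) = (96 − j152)/(246 − j152)
|Γ| = 180/289 = 0.622
VSWR = (1 + |Γ|)/(1 − |Γ|) = 1.62/0.378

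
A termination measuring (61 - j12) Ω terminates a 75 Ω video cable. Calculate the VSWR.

VSWR ≈ 1.31

Γ = (Z_L − Z_0)/(Z_L + Z_0) = (-14 − j12)/(136 − j12)
|Γ| = 18.4/137 = 0.135
VSWR = (1 + |Γ|)/(1 − |Γ|) = 1.14/0.865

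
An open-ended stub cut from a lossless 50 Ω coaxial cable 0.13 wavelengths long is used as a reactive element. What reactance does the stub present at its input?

X_in ≈ -47 Ω (capacitive)

βl = 2π × 0.13 = 46.8°
tan(βl) = 1.06
For an open-ended stub, Z_in = −jZ_0·cot(βl) = −jZ_0/tan(βl)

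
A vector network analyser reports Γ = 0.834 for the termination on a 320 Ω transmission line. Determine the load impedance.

Z_L = Z_0·(1 + Γ)/(1 − Γ) = 320·(1.83)/(0.166)

Z_L ≈ 3540 Ω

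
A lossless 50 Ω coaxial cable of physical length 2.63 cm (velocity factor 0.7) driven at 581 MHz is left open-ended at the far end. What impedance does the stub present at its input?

Z_in ≈ −j102 Ω

λ = v/f = 0.7·c / 581 MHz = 0.361 m
βl = 2π·l/λ = 2π × 0.0728 = 26.2°
tan(βl) = 0.492
For an open-ended stub, Z_in = −jZ_0·cot(βl) = −jZ_0/tan(βl)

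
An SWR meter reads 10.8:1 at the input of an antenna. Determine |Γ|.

|Γ| = (S − 1)/(S + 1) = (10.8 − 1)/(10.8 + 1) = 9.8/11.8

|Γ| ≈ 0.831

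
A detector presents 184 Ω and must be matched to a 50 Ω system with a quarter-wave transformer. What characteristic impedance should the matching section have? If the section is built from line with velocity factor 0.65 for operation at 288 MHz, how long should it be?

Z_qwt ≈ 95.9 Ω; length ≈ 16.9 cm

Z_qwt = √(Z_0·R_L) = √(50 × 184) = √9200
λ = 0.65·c/f = 0.677 m, so l = λ/4 = 0.169 m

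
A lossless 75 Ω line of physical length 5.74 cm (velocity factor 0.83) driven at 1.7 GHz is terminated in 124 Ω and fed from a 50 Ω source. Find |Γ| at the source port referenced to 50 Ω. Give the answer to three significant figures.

|Γ| ≈ 0.344

λ = v/f = 0.83·c / 1.7 GHz = 0.146 m
βl = 2π·l/λ = 2π × 0.392 = 141°
tan(βl) = -0.807
Z_in = Z_0·(Z_L + jZ_0·tanβl)/(Z_0 + jZ_L·tanβl) = 73.6 + j37.7 Ω
Γ_s = (Z_in − Z_s)/(Z_in + Z_s) = (23.6 + j37.7)/(124 + j37.7), |Γ_s| = 0.344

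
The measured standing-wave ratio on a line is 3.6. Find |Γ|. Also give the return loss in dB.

|Γ| ≈ 0.565; return loss ≈ 4.96 dB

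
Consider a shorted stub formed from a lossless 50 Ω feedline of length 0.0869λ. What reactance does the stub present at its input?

βl = 2π × 0.0869 = 31.3°
tan(βl) = 0.608
For a shorted stub, Z_in = jZ_0·tan(βl)

X_in ≈ 30.4 Ω (inductive)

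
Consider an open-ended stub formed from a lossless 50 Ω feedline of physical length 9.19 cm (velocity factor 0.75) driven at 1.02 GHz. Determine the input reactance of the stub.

λ = v/f = 0.75·c / 1.02 GHz = 0.221 m
βl = 2π·l/λ = 2π × 0.417 = 150°
tan(βl) = -0.578
For an open-ended stub, Z_in = −jZ_0·cot(βl) = −jZ_0/tan(βl)

X_in ≈ 86.5 Ω (inductive)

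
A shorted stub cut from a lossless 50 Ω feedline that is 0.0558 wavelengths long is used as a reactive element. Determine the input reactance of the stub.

βl = 2π × 0.0558 = 20.1°
tan(βl) = 0.366
For a shorted stub, Z_in = jZ_0·tan(βl)

X_in ≈ 18.3 Ω (inductive)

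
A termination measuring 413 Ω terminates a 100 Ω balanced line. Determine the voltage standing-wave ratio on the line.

For a purely resistive load, VSWR = R_L/Z_0 or Z_0/R_L (whichever > 1) = 413/100

VSWR ≈ 4.13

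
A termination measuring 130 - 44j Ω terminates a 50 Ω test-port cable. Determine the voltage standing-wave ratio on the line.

VSWR ≈ 2.94

Γ = (Z_L − Z_0)/(Z_L + Z_0) = (80 − j44)/(180 − j44)
|Γ| = 91.3/185 = 0.493
VSWR = (1 + |Γ|)/(1 − |Γ|) = 1.49/0.507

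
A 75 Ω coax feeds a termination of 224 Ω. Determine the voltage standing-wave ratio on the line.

VSWR ≈ 2.99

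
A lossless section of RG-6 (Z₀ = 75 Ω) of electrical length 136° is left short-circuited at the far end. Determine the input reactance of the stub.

tan(βl) = -0.966
For a short-circuited stub, Z_in = jZ_0·tan(βl)

X_in ≈ -72.4 Ω (capacitive)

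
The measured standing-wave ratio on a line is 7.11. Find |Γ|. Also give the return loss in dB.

|Γ| ≈ 0.753; return loss ≈ 2.46 dB

|Γ| = (S − 1)/(S + 1) = (7.11 − 1)/(7.11 + 1) = 6.11/8.11
RL = −20·log₁₀|Γ| = −20·log₁₀(0.753)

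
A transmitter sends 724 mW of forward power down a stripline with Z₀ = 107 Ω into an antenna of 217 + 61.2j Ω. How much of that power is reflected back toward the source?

P_reflected ≈ 106 mW

|Γ| = |(110 + j61.2)/(324 + j61.2)| = 0.382
|Γ|² = 0.146
P_refl = |Γ|²·P_inc = 106 mW, P_del = (1 − |Γ|²)·P_inc = 618 mW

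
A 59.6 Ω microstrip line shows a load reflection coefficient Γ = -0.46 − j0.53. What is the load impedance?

Z_L ≈ 12.5 − j26.2 Ω

Z_L = Z_0·(1 + Γ)/(1 − Γ) = 59.6·(0.54 − j0.53)/(1.46 + j0.53)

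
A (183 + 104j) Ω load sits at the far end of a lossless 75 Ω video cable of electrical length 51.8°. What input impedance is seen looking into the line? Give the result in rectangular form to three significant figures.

tan(βl) = tan(51.8°) = 1.27
Z_in = Z_0·(Z_L + jZ_0·tanβl)/(Z_0 + jZ_L·tanβl)
     = 75·(183 + j199)/(-57.2 + j233)

Z_in ≈ 46.9 − j70.6 Ω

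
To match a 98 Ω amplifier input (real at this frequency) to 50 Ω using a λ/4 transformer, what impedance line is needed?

Z_qwt ≈ 70 Ω

Z_qwt = √(Z_0·R_L) = √(50 × 98) = √4900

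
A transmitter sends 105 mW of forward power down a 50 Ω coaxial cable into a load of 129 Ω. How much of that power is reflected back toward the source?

P_reflected ≈ 20.5 mW

Γ = (129 − 50)/(129 + 50) = 0.441
|Γ|² = 0.195
P_refl = |Γ|²·P_inc = 20.5 mW, P_del = (1 − |Γ|²)·P_inc = 84.5 mW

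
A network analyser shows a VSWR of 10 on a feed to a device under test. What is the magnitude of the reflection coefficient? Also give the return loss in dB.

|Γ| ≈ 0.818; return loss ≈ 1.74 dB

|Γ| = (S − 1)/(S + 1) = (10 − 1)/(10 + 1) = 9/11
RL = −20·log₁₀|Γ| = −20·log₁₀(0.818)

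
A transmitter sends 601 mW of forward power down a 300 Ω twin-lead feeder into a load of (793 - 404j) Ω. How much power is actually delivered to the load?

P_delivered ≈ 421 mW

|Γ| = |(493 − j404)/(1093 − j404)| = 0.547
|Γ|² = 0.299
P_refl = |Γ|²·P_inc = 180 mW, P_del = (1 − |Γ|²)·P_inc = 421 mW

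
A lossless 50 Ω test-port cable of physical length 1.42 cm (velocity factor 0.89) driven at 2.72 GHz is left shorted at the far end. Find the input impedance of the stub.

λ = v/f = 0.89·c / 2.72 GHz = 0.0982 m
βl = 2π·l/λ = 2π × 0.145 = 52.1°
tan(βl) = 1.28
For a shorted stub, Z_in = jZ_0·tan(βl)

Z_in ≈ +j64.2 Ω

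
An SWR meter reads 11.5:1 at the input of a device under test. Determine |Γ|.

|Γ| ≈ 0.84

|Γ| = (S − 1)/(S + 1) = (11.5 − 1)/(11.5 + 1) = 10.5/12.5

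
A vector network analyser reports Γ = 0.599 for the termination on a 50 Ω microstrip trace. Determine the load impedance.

Z_L = Z_0·(1 + Γ)/(1 − Γ) = 50·(1.6)/(0.401)

Z_L ≈ 199 Ω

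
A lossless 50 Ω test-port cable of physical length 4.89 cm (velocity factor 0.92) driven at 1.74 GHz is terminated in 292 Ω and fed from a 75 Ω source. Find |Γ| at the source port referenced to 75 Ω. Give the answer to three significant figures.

λ = v/f = 0.92·c / 1.74 GHz = 0.159 m
βl = 2π·l/λ = 2π × 0.308 = 111°
tan(βl) = -2.61
Z_in = Z_0·(Z_L + jZ_0·tanβl)/(Z_0 + jZ_L·tanβl) = 9.78 + j18.5 Ω
Γ_s = (Z_in − Z_s)/(Z_in + Z_s) = (-65.2 + j18.5)/(84.8 + j18.5), |Γ_s| = 0.781

|Γ| ≈ 0.781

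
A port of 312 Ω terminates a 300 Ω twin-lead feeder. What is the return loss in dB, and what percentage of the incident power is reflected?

RL ≈ 34.2 dB; 0.0384% of incident power reflected

Γ = (312 − 300)/(312 + 300) = 0.0196
RL = −20·log₁₀(0.0196) = 34.2 dB
P_refl/P_inc = |Γ|² = 0.000384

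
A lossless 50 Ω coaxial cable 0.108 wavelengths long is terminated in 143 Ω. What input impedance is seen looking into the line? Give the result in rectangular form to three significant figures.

Z_in ≈ 37.3 − j45.8 Ω

βl = 2π × 0.108 = 38.9°
tan(βl) = tan(38.9°) = 0.806
Z_in = Z_0·(Z_L + jZ_0·tanβl)/(Z_0 + jZ_L·tanβl)
     = 50·(143 + j40.3)/(50 + j115)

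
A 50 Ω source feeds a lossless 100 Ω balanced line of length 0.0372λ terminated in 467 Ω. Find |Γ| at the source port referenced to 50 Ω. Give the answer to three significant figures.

βl = 2π × 0.0372 = 13.4°
tan(βl) = 0.238
Z_in = Z_0·(Z_L + jZ_0·tanβl)/(Z_0 + jZ_L·tanβl) = 221 − j222 Ω
Γ_s = (Z_in − Z_s)/(Z_in + Z_s) = (171 − j222)/(271 − j222), |Γ_s| = 0.8

|Γ| ≈ 0.8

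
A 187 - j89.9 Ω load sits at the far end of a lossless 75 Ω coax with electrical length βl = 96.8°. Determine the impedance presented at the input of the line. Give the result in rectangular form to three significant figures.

Z_in ≈ 25.7 + j20.1 Ω

tan(βl) = tan(96.8°) = -8.39
Z_in = Z_0·(Z_L + jZ_0·tanβl)/(Z_0 + jZ_L·tanβl)
     = 75·(187 − j719)/(-679 − j1570)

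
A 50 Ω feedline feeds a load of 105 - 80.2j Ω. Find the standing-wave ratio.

Γ = (Z_L − Z_0)/(Z_L + Z_0) = (55 − j80.2)/(155 − j80.2)
|Γ| = 97.2/175 = 0.557
VSWR = (1 + |Γ|)/(1 − |Γ|) = 1.56/0.443

VSWR ≈ 3.52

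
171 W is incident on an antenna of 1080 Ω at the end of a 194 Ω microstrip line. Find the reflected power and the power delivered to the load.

P_reflected ≈ 82.7 W; P_delivered ≈ 88.3 W

Γ = (1080 − 194)/(1080 + 194) = 0.695
|Γ|² = 0.484
P_refl = |Γ|²·P_inc = 82.7 W, P_del = (1 − |Γ|²)·P_inc = 88.3 W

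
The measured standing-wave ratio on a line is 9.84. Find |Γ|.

|Γ| = (S − 1)/(S + 1) = (9.84 − 1)/(9.84 + 1) = 8.84/10.8

|Γ| ≈ 0.815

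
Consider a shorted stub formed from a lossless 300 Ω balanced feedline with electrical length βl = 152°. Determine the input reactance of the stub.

tan(βl) = -0.532
For a shorted stub, Z_in = jZ_0·tan(βl)

X_in ≈ -160 Ω (capacitive)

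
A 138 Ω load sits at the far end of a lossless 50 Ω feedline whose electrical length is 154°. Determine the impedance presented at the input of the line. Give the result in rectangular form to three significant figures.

Z_in ≈ 60.7 + j57.4 Ω

tan(βl) = tan(154°) = -0.488
Z_in = Z_0·(Z_L + jZ_0·tanβl)/(Z_0 + jZ_L·tanβl)
     = 50·(138 − j24.4)/(50 − j67.3)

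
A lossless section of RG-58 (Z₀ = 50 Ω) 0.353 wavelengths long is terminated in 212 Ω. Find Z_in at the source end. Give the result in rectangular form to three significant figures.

Z_in ≈ 18 + j34.6 Ω

βl = 2π × 0.353 = 127°
tan(βl) = tan(127°) = -1.32
Z_in = Z_0·(Z_L + jZ_0·tanβl)/(Z_0 + jZ_L·tanβl)
     = 50·(212 − j66.2)/(50 − j281)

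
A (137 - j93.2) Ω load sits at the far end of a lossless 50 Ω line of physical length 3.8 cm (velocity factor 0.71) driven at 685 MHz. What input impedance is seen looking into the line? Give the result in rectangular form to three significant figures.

Z_in ≈ 17.8 − j32.9 Ω

λ = v/f = 0.71·c / 685 MHz = 0.311 m
βl = 2π·l/λ = 2π × 0.122 = 44°
tan(βl) = tan(44°) = 0.965
Z_in = Z_0·(Z_L + jZ_0·tanβl)/(Z_0 + jZ_L·tanβl)
     = 50·(137 − j44.9)/(140 + j132)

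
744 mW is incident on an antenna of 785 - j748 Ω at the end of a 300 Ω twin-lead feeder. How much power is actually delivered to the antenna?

P_delivered ≈ 404 mW

|Γ| = |(485 − j748)/(1085 − j748)| = 0.676
|Γ|² = 0.458
P_refl = |Γ|²·P_inc = 340 mW, P_del = (1 − |Γ|²)·P_inc = 404 mW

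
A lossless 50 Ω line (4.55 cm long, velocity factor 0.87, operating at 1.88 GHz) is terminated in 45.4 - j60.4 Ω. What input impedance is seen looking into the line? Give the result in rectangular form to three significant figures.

λ = v/f = 0.87·c / 1.88 GHz = 0.139 m
βl = 2π·l/λ = 2π × 0.328 = 118°
tan(βl) = tan(118°) = -1.88
Z_in = Z_0·(Z_L + jZ_0·tanβl)/(Z_0 + jZ_L·tanβl)
     = 50·(45.4 − j154)/(-63.7 − j85.4)

Z_in ≈ 45.4 + j60.4 Ω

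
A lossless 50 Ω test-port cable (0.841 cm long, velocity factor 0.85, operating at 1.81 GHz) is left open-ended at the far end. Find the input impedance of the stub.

λ = v/f = 0.85·c / 1.81 GHz = 0.141 m
βl = 2π·l/λ = 2π × 0.0597 = 21.5°
tan(βl) = 0.394
For an open-ended stub, Z_in = −jZ_0·cot(βl) = −jZ_0/tan(βl)

Z_in ≈ −j127 Ω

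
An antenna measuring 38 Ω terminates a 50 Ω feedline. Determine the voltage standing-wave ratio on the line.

VSWR ≈ 1.32

Γ = (38 − 50)/(38 + 50) = -0.136
VSWR = (1 + 0.136)/(1 − 0.136)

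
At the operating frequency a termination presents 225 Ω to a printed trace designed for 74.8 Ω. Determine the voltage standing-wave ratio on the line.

Γ = (225 − 74.8)/(225 + 74.8) = 0.501
VSWR = (1 + 0.501)/(1 − 0.501)

VSWR ≈ 3.01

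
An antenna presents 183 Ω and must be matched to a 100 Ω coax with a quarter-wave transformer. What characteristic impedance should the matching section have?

Z_qwt = √(Z_0·R_L) = √(100 × 183) = √18300

Z_qwt ≈ 135 Ω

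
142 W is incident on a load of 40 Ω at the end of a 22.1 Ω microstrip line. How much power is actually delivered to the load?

P_delivered ≈ 130 W

Γ = (40 − 22.1)/(40 + 22.1) = 0.288
|Γ|² = 0.0831
P_refl = |Γ|²·P_inc = 11.8 W, P_del = (1 − |Γ|²)·P_inc = 130 W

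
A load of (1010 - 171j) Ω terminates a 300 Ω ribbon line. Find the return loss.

RL ≈ 5.15 dB

Γ = (710 − j171)/(1310 − j171), |Γ| = 0.553
RL = −20·log₁₀|Γ| = −20·log₁₀(0.553)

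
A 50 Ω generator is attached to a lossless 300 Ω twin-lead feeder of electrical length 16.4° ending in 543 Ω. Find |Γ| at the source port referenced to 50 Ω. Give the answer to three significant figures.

tan(βl) = 0.294
Z_in = Z_0·(Z_L + jZ_0·tanβl)/(Z_0 + jZ_L·tanβl) = 460 − j157 Ω
Γ_s = (Z_in − Z_s)/(Z_in + Z_s) = (410 − j157)/(510 − j157), |Γ_s| = 0.823

|Γ| ≈ 0.823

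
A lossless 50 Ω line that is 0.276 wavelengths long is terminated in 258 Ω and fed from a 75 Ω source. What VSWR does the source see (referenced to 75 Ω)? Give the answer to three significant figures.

VSWR ≈ 7.63

βl = 2π × 0.276 = 99.4°
tan(βl) = -6.07
Z_in = Z_0·(Z_L + jZ_0·tanβl)/(Z_0 + jZ_L·tanβl) = 9.94 + j7.92 Ω
Γ_s = (Z_in − Z_s)/(Z_in + Z_s) = (-65.1 + j7.92)/(84.9 + j7.92), |Γ_s| = 0.768
VSWR = (1 + |Γ_s|)/(1 − |Γ_s|)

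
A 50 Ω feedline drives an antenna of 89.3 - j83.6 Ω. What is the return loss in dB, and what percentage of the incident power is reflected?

RL ≈ 4.9 dB; 32.3% of incident power reflected

Γ = (39.3 − j83.6)/(139.3 − j83.6), |Γ| = 0.569
RL = −20·log₁₀(0.569) = 4.9 dB
P_refl/P_inc = |Γ|² = 0.323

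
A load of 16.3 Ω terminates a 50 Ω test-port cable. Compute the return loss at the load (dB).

RL ≈ 5.88 dB

Γ = (16.3 − 50)/(16.3 + 50) = -0.508
RL = −20·log₁₀|Γ| = −20·log₁₀(0.508)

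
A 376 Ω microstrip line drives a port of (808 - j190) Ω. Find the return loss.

Γ = (432 − j190)/(1184 − j190), |Γ| = 0.394
RL = −20·log₁₀|Γ| = −20·log₁₀(0.394)

RL ≈ 8.1 dB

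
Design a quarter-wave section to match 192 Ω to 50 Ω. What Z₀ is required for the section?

Z_qwt = √(Z_0·R_L) = √(50 × 192) = √9600

Z_qwt ≈ 98 Ω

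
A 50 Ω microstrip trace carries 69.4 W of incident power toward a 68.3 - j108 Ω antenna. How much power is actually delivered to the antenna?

|Γ| = |(18.3 − j108)/(118.3 − j108)| = 0.684
|Γ|² = 0.468
P_refl = |Γ|²·P_inc = 32.5 W, P_del = (1 − |Γ|²)·P_inc = 36.9 W

P_delivered ≈ 36.9 W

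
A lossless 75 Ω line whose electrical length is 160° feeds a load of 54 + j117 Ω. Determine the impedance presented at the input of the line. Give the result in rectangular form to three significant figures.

Z_in ≈ 24.2 + j61.3 Ω

tan(βl) = tan(160°) = -0.364
Z_in = Z_0·(Z_L + jZ_0·tanβl)/(Z_0 + jZ_L·tanβl)
     = 75·(54 + j89.7)/(118 − j19.7)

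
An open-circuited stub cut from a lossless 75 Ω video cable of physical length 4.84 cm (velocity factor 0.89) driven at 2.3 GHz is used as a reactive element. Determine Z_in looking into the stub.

λ = v/f = 0.89·c / 2.3 GHz = 0.116 m
βl = 2π·l/λ = 2π × 0.417 = 150°
tan(βl) = -0.575
For an open-circuited stub, Z_in = −jZ_0·cot(βl) = −jZ_0/tan(βl)

Z_in ≈ +j130 Ω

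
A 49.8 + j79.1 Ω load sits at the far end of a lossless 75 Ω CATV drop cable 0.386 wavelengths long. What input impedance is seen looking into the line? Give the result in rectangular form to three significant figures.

Z_in ≈ 21.8 + j13.8 Ω

βl = 2π × 0.386 = 139°
tan(βl) = tan(139°) = -0.871
Z_in = Z_0·(Z_L + jZ_0·tanβl)/(Z_0 + jZ_L·tanβl)
     = 75·(49.8 + j13.8)/(144 − j43.4)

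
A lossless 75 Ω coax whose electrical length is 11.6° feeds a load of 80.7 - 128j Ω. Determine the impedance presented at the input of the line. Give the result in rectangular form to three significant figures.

tan(βl) = tan(11.6°) = 0.205
Z_in = Z_0·(Z_L + jZ_0·tanβl)/(Z_0 + jZ_L·tanβl)
     = 75·(80.7 − j113)/(101 + j16.6)

Z_in ≈ 44.9 − j90.7 Ω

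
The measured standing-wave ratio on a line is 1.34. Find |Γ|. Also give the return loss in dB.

|Γ| ≈ 0.145; return loss ≈ 16.8 dB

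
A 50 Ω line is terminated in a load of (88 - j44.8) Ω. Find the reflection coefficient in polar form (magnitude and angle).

Γ = (Z_L − Z_0)/(Z_L + Z_0) = (38 − j44.8)/(138 − j44.8)
|Γ| = 58.7/145 = 0.405

Γ ≈ 0.405 ∠ -31.7°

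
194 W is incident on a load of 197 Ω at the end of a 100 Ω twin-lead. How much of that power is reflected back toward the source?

Γ = (197 − 100)/(197 + 100) = 0.327
|Γ|² = 0.107
P_refl = |Γ|²·P_inc = 20.7 W, P_del = (1 − |Γ|²)·P_inc = 173 W

P_reflected ≈ 20.7 W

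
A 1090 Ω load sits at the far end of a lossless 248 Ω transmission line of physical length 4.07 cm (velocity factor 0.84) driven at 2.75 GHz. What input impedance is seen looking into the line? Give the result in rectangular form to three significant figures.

Z_in ≈ 344 + j463 Ω

λ = v/f = 0.84·c / 2.75 GHz = 0.0916 m
βl = 2π·l/λ = 2π × 0.444 = 160°
tan(βl) = tan(160°) = -0.366
Z_in = Z_0·(Z_L + jZ_0·tanβl)/(Z_0 + jZ_L·tanβl)
     = 248·(1090 − j90.8)/(248 − j399)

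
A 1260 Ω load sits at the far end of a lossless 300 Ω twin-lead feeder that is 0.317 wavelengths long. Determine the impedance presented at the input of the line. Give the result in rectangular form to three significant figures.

βl = 2π × 0.317 = 114°
tan(βl) = tan(114°) = -2.23
Z_in = Z_0·(Z_L + jZ_0·tanβl)/(Z_0 + jZ_L·tanβl)
     = 300·(1260 − j670)/(300 − j2810)

Z_in ≈ 84.8 + j125 Ω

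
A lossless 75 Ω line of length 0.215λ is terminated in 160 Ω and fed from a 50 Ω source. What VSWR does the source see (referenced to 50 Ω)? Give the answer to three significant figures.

βl = 2π × 0.215 = 77.4°
tan(βl) = 4.47
Z_in = Z_0·(Z_L + jZ_0·tanβl)/(Z_0 + jZ_L·tanβl) = 36.5 − j12.9 Ω
Γ_s = (Z_in − Z_s)/(Z_in + Z_s) = (-13.5 − j12.9)/(86.5 − j12.9), |Γ_s| = 0.214
VSWR = (1 + |Γ_s|)/(1 − |Γ_s|)

VSWR ≈ 1.54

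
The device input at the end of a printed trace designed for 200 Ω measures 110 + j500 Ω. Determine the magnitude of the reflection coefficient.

Γ = (Z_L − Z_0)/(Z_L + Z_0) = (-90 + j500)/(310 + j500)
|Γ| = 508/588

|Γ| ≈ 0.864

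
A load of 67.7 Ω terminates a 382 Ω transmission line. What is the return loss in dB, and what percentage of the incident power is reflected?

RL ≈ 3.11 dB; 48.8% of incident power reflected

Γ = (67.7 − 382)/(67.7 + 382) = -0.699
RL = −20·log₁₀(0.699) = 3.11 dB
P_refl/P_inc = |Γ|² = 0.488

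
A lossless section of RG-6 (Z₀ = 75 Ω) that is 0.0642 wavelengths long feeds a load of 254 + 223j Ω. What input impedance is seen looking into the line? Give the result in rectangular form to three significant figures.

βl = 2π × 0.0642 = 23.1°
tan(βl) = tan(23.1°) = 0.427
Z_in = Z_0·(Z_L + jZ_0·tanβl)/(Z_0 + jZ_L·tanβl)
     = 75·(254 + j255)/(-20.2 + j108)

Z_in ≈ 139 − j202 Ω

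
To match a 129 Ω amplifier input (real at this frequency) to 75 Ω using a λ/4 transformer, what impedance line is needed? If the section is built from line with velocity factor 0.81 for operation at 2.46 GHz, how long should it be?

Z_qwt = √(Z_0·R_L) = √(75 × 129) = √9675
λ = 0.81·c/f = 0.0988 m, so l = λ/4 = 0.0247 m

Z_qwt ≈ 98.4 Ω; length ≈ 2.47 cm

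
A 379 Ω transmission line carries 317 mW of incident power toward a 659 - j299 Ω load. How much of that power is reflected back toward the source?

P_reflected ≈ 45.6 mW

|Γ| = |(280 − j299)/(1038 − j299)| = 0.379
|Γ|² = 0.144
P_refl = |Γ|²·P_inc = 45.6 mW, P_del = (1 − |Γ|²)·P_inc = 271 mW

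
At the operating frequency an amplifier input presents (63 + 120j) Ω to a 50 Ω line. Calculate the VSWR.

Γ = (Z_L − Z_0)/(Z_L + Z_0) = (13 + j120)/(113 + j120)
|Γ| = 121/165 = 0.732
VSWR = (1 + |Γ|)/(1 − |Γ|) = 1.73/0.268

VSWR ≈ 6.47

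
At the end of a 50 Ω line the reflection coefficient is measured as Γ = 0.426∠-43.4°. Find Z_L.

Z_L ≈ 72.8 − j52 Ω

Z_L = Z_0·(1 + Γ)/(1 − Γ) = 50·(1.31 − j0.293)/(0.69 + j0.293)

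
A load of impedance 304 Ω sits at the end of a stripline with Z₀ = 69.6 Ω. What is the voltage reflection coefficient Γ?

Γ = 0.627

Γ = (Z_L − Z_0)/(Z_L + Z_0) = (304 − 69.6)/(304 + 69.6) = 234.4/373.6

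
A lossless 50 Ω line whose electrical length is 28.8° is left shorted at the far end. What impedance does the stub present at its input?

tan(βl) = 0.55
For a shorted stub, Z_in = jZ_0·tan(βl)

Z_in ≈ +j27.5 Ω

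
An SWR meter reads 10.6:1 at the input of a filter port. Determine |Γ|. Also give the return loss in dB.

|Γ| = (S − 1)/(S + 1) = (10.6 − 1)/(10.6 + 1) = 9.6/11.6
RL = −20·log₁₀|Γ| = −20·log₁₀(0.828)

|Γ| ≈ 0.828; return loss ≈ 1.64 dB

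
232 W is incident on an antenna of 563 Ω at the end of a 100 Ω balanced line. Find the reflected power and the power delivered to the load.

P_reflected ≈ 113 W; P_delivered ≈ 119 W

Γ = (563 − 100)/(563 + 100) = 0.698
|Γ|² = 0.488
P_refl = |Γ|²·P_inc = 113 W, P_del = (1 − |Γ|²)·P_inc = 119 W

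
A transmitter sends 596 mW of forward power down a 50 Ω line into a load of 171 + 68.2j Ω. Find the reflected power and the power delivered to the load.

P_reflected ≈ 215 mW; P_delivered ≈ 381 mW

|Γ| = |(121 + j68.2)/(221 + j68.2)| = 0.601
|Γ|² = 0.361
P_refl = |Γ|²·P_inc = 215 mW, P_del = (1 − |Γ|²)·P_inc = 381 mW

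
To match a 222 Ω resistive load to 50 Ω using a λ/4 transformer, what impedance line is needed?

Z_qwt = √(Z_0·R_L) = √(50 × 222) = √11100

Z_qwt ≈ 105 Ω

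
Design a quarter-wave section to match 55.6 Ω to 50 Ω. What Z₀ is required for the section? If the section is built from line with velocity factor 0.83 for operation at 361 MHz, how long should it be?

Z_qwt ≈ 52.7 Ω; length ≈ 17.2 cm

Z_qwt = √(Z_0·R_L) = √(50 × 55.6) = √2780
λ = 0.83·c/f = 0.69 m, so l = λ/4 = 0.172 m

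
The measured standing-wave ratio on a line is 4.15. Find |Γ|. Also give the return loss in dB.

|Γ| = (S − 1)/(S + 1) = (4.15 − 1)/(4.15 + 1) = 3.15/5.15
RL = −20·log₁₀|Γ| = −20·log₁₀(0.612)

|Γ| ≈ 0.612; return loss ≈ 4.27 dB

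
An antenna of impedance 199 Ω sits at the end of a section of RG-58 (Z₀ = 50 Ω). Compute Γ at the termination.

Γ = (Z_L − Z_0)/(Z_L + Z_0) = (199 − 50)/(199 + 50) = 149/249

Γ = 0.598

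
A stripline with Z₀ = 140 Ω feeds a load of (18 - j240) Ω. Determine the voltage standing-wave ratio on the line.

Γ = (Z_L − Z_0)/(Z_L + Z_0) = (-122 − j240)/(158 − j240)
|Γ| = 269/287 = 0.937
VSWR = (1 + |Γ|)/(1 − |Γ|) = 1.94/0.063

VSWR ≈ 30.7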